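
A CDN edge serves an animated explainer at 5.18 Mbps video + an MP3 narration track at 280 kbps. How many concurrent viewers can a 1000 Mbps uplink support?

183

Audio: 280 kbps = 0.280 Mbps.
Per-viewer media rate: 5.460 Mbps.
1000 Mbps = 1,000 Mbps; 1,000 / 5.460 = 183.15 → 183 viewers.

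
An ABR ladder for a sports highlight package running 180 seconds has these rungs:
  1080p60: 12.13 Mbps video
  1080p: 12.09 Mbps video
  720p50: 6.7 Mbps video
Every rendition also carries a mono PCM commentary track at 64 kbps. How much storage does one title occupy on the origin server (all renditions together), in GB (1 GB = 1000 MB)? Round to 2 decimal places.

0.70 GB

Audio: 64 kbps = 0.064 Mbps.
Sum of rendition bitrates: (12.13+0.064) + (12.09+0.064) + (6.7+0.064) = 31.112 Mbps.
× 180 s = 5,600 Mb = 700.0 MB = 0.7 GB.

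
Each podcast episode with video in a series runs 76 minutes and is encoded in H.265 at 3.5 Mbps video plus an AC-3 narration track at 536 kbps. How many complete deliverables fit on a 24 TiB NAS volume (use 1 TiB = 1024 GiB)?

11470

76 min = 4560 s
Audio: 536 kbps = 0.536 Mbps.
Total bitrate: 4.036 Mbps.
Per item: 4.036 Mbps × 4560 s = 18,404 Mb = 2,301 MB.
Capacity: 24 TiB = 211,106,233 Mb; 11470.57 items → 11470 complete.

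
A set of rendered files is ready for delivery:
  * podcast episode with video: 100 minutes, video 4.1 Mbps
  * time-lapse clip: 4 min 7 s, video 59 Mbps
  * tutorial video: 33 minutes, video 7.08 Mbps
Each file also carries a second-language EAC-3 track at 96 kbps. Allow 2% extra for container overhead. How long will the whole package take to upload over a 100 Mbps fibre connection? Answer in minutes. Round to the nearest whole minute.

9 minutes

Audio: 96 kbps = 0.096 Mbps.
podcast episode with video: 4.196 Mbps × 6000 s × 1.02 = 25679.5 Mb
time-lapse clip: 59.096 Mbps × 247 s × 1.02 = 14888.6 Mb
tutorial video: 7.176 Mbps × 1980 s × 1.02 = 14492.6 Mb
Total: 55060.8 Mb = 6882.6 MB.
At 100 Mbps: 55060.8 / 100 = 551 s ≈ 9.18 minutes.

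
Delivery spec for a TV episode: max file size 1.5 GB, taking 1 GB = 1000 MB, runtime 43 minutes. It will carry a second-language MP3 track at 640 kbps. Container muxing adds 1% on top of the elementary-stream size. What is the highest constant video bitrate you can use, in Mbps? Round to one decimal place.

4.0 Mbps

Budget: 1.5 GB = 12000.0 Mb.
Stream payload after overhead: 12000.0 / 1.01 = 11881.2 Mb.
43 min = 2580 s
Total bitrate budget: 11881.2 Mb / 2580 s = 4.605 Mbps.
Audio: 640 kbps = 0.640 Mbps.
Video: 4.605 − 0.640 = 3.965 Mbps.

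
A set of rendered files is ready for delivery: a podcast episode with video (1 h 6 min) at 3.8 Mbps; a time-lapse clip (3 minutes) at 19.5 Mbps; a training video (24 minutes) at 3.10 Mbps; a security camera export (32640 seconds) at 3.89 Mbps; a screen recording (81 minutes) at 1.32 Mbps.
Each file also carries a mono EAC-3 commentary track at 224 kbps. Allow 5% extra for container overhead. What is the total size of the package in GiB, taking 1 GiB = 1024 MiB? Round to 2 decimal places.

20.30 GiB

Audio: 224 kbps = 0.224 Mbps.
podcast episode with video: 4.024 Mbps × 3960 s × 1.05 = 16731.8 Mb
time-lapse clip: 19.724 Mbps × 180 s × 1.05 = 3727.8 Mb
training video: 3.324 Mbps × 1440 s × 1.05 = 5025.9 Mb
security camera export: 4.114 Mbps × 32640 s × 1.05 = 140995.0 Mb
screen recording: 1.544 Mbps × 4860 s × 1.05 = 7879.0 Mb
Total: 174359.6 Mb = 21794.9 MB.
= 20.30 GiB.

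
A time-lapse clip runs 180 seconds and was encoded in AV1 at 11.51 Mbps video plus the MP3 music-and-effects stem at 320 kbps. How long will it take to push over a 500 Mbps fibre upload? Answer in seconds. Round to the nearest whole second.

4 seconds

Audio: 320 kbps = 0.320 Mbps.
Total bitrate: 11.830 Mbps.
File: 11.830 Mbps × 180 s = 2129.4 Mb.
At 500 Mbps: 2129.4 / 500 = 4.3 s ≈ 4.26 seconds.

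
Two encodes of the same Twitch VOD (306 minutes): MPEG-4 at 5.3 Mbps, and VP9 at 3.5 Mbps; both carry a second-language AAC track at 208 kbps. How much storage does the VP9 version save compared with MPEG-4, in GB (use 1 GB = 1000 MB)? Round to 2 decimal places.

4.13 GB

306 min = 18360 s
Audio: 208 kbps = 0.208 Mbps.
MPEG-4: 5.508 Mbps × 18360 s = 101126.9 Mb = 12.641 GB.
VP9: 3.708 Mbps × 18360 s = 68078.9 Mb = 8.510 GB.
Saving: 12.641 − 8.510 = 4.131 GB.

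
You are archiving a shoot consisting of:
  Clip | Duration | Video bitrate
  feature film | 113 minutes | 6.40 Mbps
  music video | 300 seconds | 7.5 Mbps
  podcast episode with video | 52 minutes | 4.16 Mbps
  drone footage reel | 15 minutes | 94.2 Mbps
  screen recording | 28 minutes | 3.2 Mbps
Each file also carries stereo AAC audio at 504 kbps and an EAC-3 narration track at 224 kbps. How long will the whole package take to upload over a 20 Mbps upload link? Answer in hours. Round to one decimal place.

2.2 hours

Audio total: 504 + 224 = 728 kbps = 0.728 Mbps.
feature film: 7.128 Mbps × 6780 s = 48327.8 Mb
music video: 8.228 Mbps × 300 s = 2468.4 Mb
podcast episode with video: 4.888 Mbps × 3120 s = 15250.6 Mb
drone footage reel: 94.928 Mbps × 900 s = 85435.2 Mb
screen recording: 3.928 Mbps × 1680 s = 6599.0 Mb
Total: 158081.0 Mb = 19760.1 MB.
At 20 Mbps: 158081.0 / 20 = 7904 s ≈ 2.2 hours.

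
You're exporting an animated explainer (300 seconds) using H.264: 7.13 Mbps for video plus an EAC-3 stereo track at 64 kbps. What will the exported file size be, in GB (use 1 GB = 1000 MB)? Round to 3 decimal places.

0.270 GB

Audio: 64 kbps = 0.064 Mbps.
Total bitrate: 7.13 + 0.064 = 7.194 Mbps.
Stream data: 7.194 Mbps × 300 s = 2158.2 Mb.
2,158 Mb ÷ 8 = 269.8 MB → 0.2698 GB.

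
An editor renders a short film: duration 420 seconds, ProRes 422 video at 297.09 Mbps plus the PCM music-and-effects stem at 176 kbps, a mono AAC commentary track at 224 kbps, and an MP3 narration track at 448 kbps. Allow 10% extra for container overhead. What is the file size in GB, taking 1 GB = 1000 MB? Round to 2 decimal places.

Audio total: 176 + 224 + 448 = 848 kbps = 0.848 Mbps.
Total bitrate: 297.09 + 0.848 = 297.938 Mbps.
Stream data: 297.938 Mbps × 420 s = 125134.0 Mb.
With 10% container overhead: ×1.10.
137,647 Mb ÷ 8 = 17,206 MB → 17.21 GB.

17.21 GB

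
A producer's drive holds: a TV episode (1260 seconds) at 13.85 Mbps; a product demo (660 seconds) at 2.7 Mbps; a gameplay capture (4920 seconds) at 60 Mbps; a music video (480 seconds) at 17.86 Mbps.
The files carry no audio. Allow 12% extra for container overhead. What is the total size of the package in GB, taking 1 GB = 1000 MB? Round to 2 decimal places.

45.22 GB

TV episode: 13.850 Mbps × 1260 s × 1.12 = 19545.1 Mb
product demo: 2.700 Mbps × 660 s × 1.12 = 1995.8 Mb
gameplay capture: 60.000 Mbps × 4920 s × 1.12 = 330624.0 Mb
music video: 17.860 Mbps × 480 s × 1.12 = 9601.5 Mb
Total: 361766.5 Mb = 45220.8 MB.
= 45.22 GB.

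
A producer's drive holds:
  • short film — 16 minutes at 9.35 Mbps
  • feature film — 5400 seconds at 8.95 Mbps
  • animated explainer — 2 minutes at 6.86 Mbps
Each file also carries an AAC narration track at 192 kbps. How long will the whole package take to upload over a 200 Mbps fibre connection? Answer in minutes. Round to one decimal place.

4.9 minutes

Audio: 192 kbps = 0.192 Mbps.
short film: 9.542 Mbps × 960 s = 9160.3 Mb
feature film: 9.142 Mbps × 5400 s = 49366.8 Mb
animated explainer: 7.052 Mbps × 120 s = 846.2 Mb
Total: 59373.4 Mb = 7421.7 MB.
At 200 Mbps: 59373.4 / 200 = 297 s ≈ 4.95 minutes.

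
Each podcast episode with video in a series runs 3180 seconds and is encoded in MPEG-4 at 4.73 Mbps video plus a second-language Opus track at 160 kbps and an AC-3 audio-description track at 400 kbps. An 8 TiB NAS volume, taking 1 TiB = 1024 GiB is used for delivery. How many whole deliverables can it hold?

4183

Audio total: 160 + 400 = 560 kbps = 0.560 Mbps.
Total bitrate: 5.290 Mbps.
Per item: 5.290 Mbps × 3180 s = 16,822 Mb = 2,103 MB.
Capacity: 8 TiB = 70,368,744 Mb; 4183.09 items → 4183 complete.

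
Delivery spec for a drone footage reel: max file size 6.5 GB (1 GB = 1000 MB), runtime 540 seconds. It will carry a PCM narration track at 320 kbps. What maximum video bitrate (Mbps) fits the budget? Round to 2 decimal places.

Budget: 6.5 GB = 52000.0 Mb.
Total bitrate budget: 52000.0 Mb / 540 s = 96.296 Mbps.
Audio: 320 kbps = 0.320 Mbps.
Video: 96.296 − 0.320 = 95.976 Mbps.

95.98 Mbps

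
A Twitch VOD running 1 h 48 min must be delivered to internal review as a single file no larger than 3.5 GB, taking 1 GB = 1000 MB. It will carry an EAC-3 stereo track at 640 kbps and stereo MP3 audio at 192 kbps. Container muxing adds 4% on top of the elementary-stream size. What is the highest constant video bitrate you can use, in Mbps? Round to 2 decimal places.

3.32 Mbps

Budget: 3.5 GB = 28000.0 Mb.
Stream payload after overhead: 28000.0 / 1.04 = 26923.1 Mb.
1 h 48 min = 108 min = 6480 s
Total bitrate budget: 26923.1 Mb / 6480 s = 4.155 Mbps.
Audio total: 640 + 192 = 832 kbps = 0.832 Mbps.
Video: 4.155 − 0.832 = 3.323 Mbps.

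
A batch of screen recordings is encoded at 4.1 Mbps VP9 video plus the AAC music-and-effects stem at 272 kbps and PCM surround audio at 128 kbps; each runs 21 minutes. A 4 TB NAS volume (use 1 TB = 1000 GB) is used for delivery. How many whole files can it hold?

21 min = 1260 s
Audio total: 272 + 128 = 400 kbps = 0.400 Mbps.
Total bitrate: 4.500 Mbps.
Per item: 4.500 Mbps × 1260 s = 5,670 Mb = 708.8 MB.
Capacity: 4 TB = 32,000,000 Mb; 5643.74 items → 5643 complete.

5643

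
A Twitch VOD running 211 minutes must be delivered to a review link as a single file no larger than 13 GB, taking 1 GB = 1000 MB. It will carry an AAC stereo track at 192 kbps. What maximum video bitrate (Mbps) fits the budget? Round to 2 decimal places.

8.02 Mbps

Budget: 13 GB = 104000.0 Mb.
211 min = 12660 s
Total bitrate budget: 104000.0 Mb / 12660 s = 8.215 Mbps.
Audio: 192 kbps = 0.192 Mbps.
Video: 8.215 − 0.192 = 8.023 Mbps.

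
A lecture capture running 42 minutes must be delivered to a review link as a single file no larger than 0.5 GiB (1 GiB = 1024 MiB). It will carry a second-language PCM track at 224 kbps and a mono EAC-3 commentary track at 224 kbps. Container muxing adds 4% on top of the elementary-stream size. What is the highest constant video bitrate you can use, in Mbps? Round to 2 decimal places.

Budget: 0.5 GiB = 4295.0 Mb.
Stream payload after overhead: 4295.0 / 1.04 = 4129.8 Mb.
42 min = 2520 s
Total bitrate budget: 4129.8 Mb / 2520 s = 1.639 Mbps.
Audio total: 224 + 224 = 448 kbps = 0.448 Mbps.
Video: 1.639 − 0.448 = 1.191 Mbps.

1.19 Mbps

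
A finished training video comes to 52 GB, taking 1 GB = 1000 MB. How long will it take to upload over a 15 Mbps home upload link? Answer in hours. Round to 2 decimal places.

File: 52 GB = 416000.0 Mb.
At 15 Mbps: 416000.0 / 15 = 27733.3 s ≈ 7.7 hours.

7.70 hours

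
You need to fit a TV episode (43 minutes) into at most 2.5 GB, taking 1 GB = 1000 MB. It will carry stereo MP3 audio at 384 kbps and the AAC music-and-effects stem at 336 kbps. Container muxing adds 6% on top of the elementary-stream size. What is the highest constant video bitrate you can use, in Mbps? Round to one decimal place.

6.6 Mbps

Budget: 2.5 GB = 20000.0 Mb.
Stream payload after overhead: 20000.0 / 1.06 = 18867.9 Mb.
43 min = 2580 s
Total bitrate budget: 18867.9 Mb / 2580 s = 7.313 Mbps.
Audio total: 384 + 336 = 720 kbps = 0.720 Mbps.
Video: 7.313 − 0.720 = 6.593 Mbps.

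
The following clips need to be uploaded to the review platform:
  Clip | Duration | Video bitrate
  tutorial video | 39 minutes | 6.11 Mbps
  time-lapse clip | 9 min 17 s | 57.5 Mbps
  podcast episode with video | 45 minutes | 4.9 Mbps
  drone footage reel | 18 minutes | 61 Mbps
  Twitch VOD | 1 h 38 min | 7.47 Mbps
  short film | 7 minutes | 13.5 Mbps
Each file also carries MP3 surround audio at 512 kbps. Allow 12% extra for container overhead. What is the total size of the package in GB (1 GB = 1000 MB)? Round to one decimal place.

25.4 GB

Audio: 512 kbps = 0.512 Mbps.
tutorial video: 6.622 Mbps × 2340 s × 1.12 = 17354.9 Mb
time-lapse clip: 58.012 Mbps × 557 s × 1.12 = 36190.2 Mb
podcast episode with video: 5.412 Mbps × 2700 s × 1.12 = 16365.9 Mb
drone footage reel: 61.512 Mbps × 1080 s × 1.12 = 74404.9 Mb
Twitch VOD: 7.982 Mbps × 5880 s × 1.12 = 52566.3 Mb
short film: 14.012 Mbps × 420 s × 1.12 = 6591.2 Mb
Total: 203473.5 Mb = 25434.2 MB.
= 25.43 GB.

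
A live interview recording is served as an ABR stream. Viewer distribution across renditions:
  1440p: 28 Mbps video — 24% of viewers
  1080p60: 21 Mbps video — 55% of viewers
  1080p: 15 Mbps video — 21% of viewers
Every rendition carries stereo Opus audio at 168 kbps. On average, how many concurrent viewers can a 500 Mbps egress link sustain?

23

Audio: 168 kbps = 0.168 Mbps.
Average per-viewer bitrate: 0.24×28.168 + 0.55×21.168 + 0.21×15.168 = 21.588 Mbps.
500 Mbps = 500.0 Mbps; 500.0 / 21.588 = 23.16 → 23.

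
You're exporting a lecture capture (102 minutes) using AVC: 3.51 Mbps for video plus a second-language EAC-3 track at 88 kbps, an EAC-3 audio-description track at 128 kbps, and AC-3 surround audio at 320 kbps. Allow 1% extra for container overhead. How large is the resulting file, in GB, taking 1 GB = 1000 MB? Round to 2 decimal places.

3.13 GB

102 min = 6120 s
Audio total: 88 + 128 + 320 = 536 kbps = 0.536 Mbps.
Total bitrate: 3.51 + 0.536 = 4.046 Mbps.
Stream data: 4.046 Mbps × 6120 s = 24761.5 Mb.
With 1% container overhead: ×1.01.
25,009 Mb ÷ 8 = 3,126 MB → 3.126 GB.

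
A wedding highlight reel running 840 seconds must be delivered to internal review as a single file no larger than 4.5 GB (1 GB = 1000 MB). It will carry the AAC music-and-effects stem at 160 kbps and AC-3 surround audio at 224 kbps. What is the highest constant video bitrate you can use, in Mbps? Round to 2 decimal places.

42.47 Mbps

Budget: 4.5 GB = 36000.0 Mb.
Total bitrate budget: 36000.0 Mb / 840 s = 42.857 Mbps.
Audio total: 160 + 224 = 384 kbps = 0.384 Mbps.
Video: 42.857 − 0.384 = 42.473 Mbps.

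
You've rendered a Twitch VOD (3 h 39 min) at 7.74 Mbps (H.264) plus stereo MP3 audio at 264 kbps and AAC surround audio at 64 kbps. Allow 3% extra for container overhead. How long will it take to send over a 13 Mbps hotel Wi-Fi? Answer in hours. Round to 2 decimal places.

3 h 39 min = 219 min = 13140 s
Audio total: 264 + 64 = 328 kbps = 0.328 Mbps.
Total bitrate: 8.068 Mbps.
File: 8.068 Mbps × 13140 s = 106013.5 Mb.
With 3% container overhead: ×1.03. → 109193.9 Mb.
At 13 Mbps: 109193.9 / 13 = 8399.5 s ≈ 2.33 hours.

2.33 hours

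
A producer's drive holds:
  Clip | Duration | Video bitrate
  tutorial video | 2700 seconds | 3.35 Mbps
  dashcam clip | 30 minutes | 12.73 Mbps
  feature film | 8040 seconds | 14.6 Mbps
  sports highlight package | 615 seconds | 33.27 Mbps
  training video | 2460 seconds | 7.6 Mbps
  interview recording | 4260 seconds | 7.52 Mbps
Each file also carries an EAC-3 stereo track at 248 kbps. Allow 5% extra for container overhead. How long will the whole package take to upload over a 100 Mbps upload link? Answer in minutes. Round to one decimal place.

Audio: 248 kbps = 0.248 Mbps.
tutorial video: 3.598 Mbps × 2700 s × 1.05 = 10200.3 Mb
dashcam clip: 12.978 Mbps × 1800 s × 1.05 = 24528.4 Mb
feature film: 14.848 Mbps × 8040 s × 1.05 = 125346.8 Mb
sports highlight package: 33.518 Mbps × 615 s × 1.05 = 21644.2 Mb
training video: 7.848 Mbps × 2460 s × 1.05 = 20271.4 Mb
interview recording: 7.768 Mbps × 4260 s × 1.05 = 34746.3 Mb
Total: 236737.5 Mb = 29592.2 MB.
At 100 Mbps: 236737.5 / 100 = 2367 s ≈ 39.5 minutes.

39.5 minutes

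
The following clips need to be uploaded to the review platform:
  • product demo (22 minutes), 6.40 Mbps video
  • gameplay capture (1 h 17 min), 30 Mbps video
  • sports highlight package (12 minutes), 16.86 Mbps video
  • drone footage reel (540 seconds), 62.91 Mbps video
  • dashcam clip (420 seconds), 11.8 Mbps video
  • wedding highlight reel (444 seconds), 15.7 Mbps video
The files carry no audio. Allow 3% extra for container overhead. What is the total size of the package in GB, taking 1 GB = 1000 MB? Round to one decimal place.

26.4 GB

product demo: 6.400 Mbps × 1320 s × 1.03 = 8701.4 Mb
gameplay capture: 30.000 Mbps × 4620 s × 1.03 = 142758.0 Mb
sports highlight package: 16.860 Mbps × 720 s × 1.03 = 12503.4 Mb
drone footage reel: 62.910 Mbps × 540 s × 1.03 = 34990.5 Mb
dashcam clip: 11.800 Mbps × 420 s × 1.03 = 5104.7 Mb
wedding highlight reel: 15.700 Mbps × 444 s × 1.03 = 7179.9 Mb
Total: 211238.0 Mb = 26404.7 MB.
= 26.40 GB.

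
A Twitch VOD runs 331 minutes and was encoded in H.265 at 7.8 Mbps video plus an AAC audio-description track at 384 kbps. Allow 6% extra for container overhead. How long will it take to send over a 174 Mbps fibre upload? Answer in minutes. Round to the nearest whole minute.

17 minutes

331 min = 19860 s
Audio: 384 kbps = 0.384 Mbps.
Total bitrate: 8.184 Mbps.
File: 8.184 Mbps × 19860 s = 162534.2 Mb.
With 6% container overhead: ×1.06. → 172286.3 Mb.
At 174 Mbps: 172286.3 / 174 = 990.2 s ≈ 16.5 minutes.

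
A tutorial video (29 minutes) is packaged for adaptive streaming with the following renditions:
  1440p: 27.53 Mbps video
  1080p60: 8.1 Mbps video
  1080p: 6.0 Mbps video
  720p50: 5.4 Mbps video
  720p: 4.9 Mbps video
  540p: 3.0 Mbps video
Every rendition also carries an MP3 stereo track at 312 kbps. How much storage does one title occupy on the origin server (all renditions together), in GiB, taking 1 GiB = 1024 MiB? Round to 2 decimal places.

29 min = 1740 s
Audio: 312 kbps = 0.312 Mbps.
Sum of rendition bitrates: (27.53+0.312) + (8.1+0.312) + (6.0+0.312) + (5.4+0.312) + (4.9+0.312) + (3.0+0.312) = 56.802 Mbps.
× 1740 s = 98,835 Mb = 12,354 MB = 11.51 GiB.

11.51 GiB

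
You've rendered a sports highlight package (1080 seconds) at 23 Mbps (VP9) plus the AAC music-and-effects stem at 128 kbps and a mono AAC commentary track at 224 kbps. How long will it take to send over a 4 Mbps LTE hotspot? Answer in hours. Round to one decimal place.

1.8 hours

Audio total: 128 + 224 = 352 kbps = 0.352 Mbps.
Total bitrate: 23.352 Mbps.
File: 23.352 Mbps × 1080 s = 25220.2 Mb.
At 4 Mbps: 25220.2 / 4 = 6305.0 s ≈ 1.75 hours.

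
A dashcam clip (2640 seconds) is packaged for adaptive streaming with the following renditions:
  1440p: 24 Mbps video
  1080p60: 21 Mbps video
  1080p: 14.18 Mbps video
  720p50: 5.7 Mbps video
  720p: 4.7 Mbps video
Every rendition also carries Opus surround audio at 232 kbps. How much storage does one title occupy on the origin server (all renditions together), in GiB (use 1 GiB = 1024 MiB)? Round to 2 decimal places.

Audio: 232 kbps = 0.232 Mbps.
Sum of rendition bitrates: (24+0.232) + (21+0.232) + (14.18+0.232) + (5.7+0.232) + (4.7+0.232) = 70.740 Mbps.
× 2640 s = 186,754 Mb = 23,344 MB = 21.74 GiB.

21.74 GiB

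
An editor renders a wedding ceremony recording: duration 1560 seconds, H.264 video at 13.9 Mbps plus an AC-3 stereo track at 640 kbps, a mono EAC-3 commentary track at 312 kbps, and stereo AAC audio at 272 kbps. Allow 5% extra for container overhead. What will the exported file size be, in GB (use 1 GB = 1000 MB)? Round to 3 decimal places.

3.097 GB

Audio total: 640 + 312 + 272 = 1224 kbps = 1.224 Mbps.
Total bitrate: 13.9 + 1.224 = 15.124 Mbps.
Stream data: 15.124 Mbps × 1560 s = 23593.4 Mb.
With 5% container overhead: ×1.05.
24,773 Mb ÷ 8 = 3,097 MB → 3.097 GB.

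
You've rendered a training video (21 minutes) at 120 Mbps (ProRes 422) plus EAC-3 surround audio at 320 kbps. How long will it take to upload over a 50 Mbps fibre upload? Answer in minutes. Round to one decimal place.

50.5 minutes

21 min = 1260 s
Audio: 320 kbps = 0.320 Mbps.
Total bitrate: 120.320 Mbps.
File: 120.320 Mbps × 1260 s = 151603.2 Mb.
At 50 Mbps: 151603.2 / 50 = 3032.1 s ≈ 50.5 minutes.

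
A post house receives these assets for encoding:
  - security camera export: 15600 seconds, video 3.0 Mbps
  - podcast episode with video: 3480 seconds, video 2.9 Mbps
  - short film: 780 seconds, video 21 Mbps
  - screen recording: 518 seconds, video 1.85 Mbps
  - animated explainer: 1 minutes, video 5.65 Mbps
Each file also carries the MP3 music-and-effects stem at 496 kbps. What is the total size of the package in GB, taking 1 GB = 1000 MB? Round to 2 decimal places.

Audio: 496 kbps = 0.496 Mbps.
security camera export: 3.496 Mbps × 15600 s = 54537.6 Mb
podcast episode with video: 3.396 Mbps × 3480 s = 11818.1 Mb
short film: 21.496 Mbps × 780 s = 16766.9 Mb
screen recording: 2.346 Mbps × 518 s = 1215.2 Mb
animated explainer: 6.146 Mbps × 60 s = 368.8 Mb
Total: 84706.5 Mb = 10588.3 MB.
= 10.59 GB.

10.59 GB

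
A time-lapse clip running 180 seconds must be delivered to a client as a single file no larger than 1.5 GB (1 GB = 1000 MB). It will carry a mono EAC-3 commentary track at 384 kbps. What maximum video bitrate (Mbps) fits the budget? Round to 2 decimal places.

66.28 Mbps

Budget: 1.5 GB = 12000.0 Mb.
Total bitrate budget: 12000.0 Mb / 180 s = 66.667 Mbps.
Audio: 384 kbps = 0.384 Mbps.
Video: 66.667 − 0.384 = 66.283 Mbps.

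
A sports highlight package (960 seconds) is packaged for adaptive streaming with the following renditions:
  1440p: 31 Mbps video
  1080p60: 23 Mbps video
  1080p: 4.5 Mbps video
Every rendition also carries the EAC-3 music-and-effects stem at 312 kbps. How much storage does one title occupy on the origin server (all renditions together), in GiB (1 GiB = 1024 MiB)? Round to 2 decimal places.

6.64 GiB

Audio: 312 kbps = 0.312 Mbps.
Sum of rendition bitrates: (31+0.312) + (23+0.312) + (4.5+0.312) = 59.436 Mbps.
× 960 s = 57,059 Mb = 7,132 MB = 6.642 GiB.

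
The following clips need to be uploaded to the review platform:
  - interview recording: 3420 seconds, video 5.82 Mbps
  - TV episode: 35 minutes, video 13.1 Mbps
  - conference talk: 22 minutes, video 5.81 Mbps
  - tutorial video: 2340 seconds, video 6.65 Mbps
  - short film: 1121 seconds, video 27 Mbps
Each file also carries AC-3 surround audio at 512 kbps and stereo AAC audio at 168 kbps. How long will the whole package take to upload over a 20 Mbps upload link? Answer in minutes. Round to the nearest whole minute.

Audio total: 512 + 168 = 680 kbps = 0.680 Mbps.
interview recording: 6.500 Mbps × 3420 s = 22230.0 Mb
TV episode: 13.780 Mbps × 2100 s = 28938.0 Mb
conference talk: 6.490 Mbps × 1320 s = 8566.8 Mb
tutorial video: 7.330 Mbps × 2340 s = 17152.2 Mb
short film: 27.680 Mbps × 1121 s = 31029.3 Mb
Total: 107916.3 Mb = 13489.5 MB.
At 20 Mbps: 107916.3 / 20 = 5396 s ≈ 89.9 minutes.

90 minutes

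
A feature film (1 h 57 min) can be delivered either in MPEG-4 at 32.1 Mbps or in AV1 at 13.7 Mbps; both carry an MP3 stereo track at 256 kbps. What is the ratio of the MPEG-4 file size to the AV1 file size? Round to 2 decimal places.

1 h 57 min = 117 min = 7020 s
Audio: 256 kbps = 0.256 Mbps.
MPEG-4: 32.356 Mbps × 7020 s = 227139.1 Mb = 26.442 GiB.
AV1: 13.956 Mbps × 7020 s = 97971.1 Mb = 11.405 GiB.
Ratio: 26.442 / 11.405 = 2.318.

2.32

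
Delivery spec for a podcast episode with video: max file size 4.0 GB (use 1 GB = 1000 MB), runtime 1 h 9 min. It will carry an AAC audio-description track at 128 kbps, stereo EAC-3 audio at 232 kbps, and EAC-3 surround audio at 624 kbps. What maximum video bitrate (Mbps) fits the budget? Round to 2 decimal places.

Budget: 4.0 GB = 32000.0 Mb.
1 h 9 min = 69 min = 4140 s
Total bitrate budget: 32000.0 Mb / 4140 s = 7.729 Mbps.
Audio total: 128 + 232 + 624 = 984 kbps = 0.984 Mbps.
Video: 7.729 − 0.984 = 6.745 Mbps.

6.75 Mbps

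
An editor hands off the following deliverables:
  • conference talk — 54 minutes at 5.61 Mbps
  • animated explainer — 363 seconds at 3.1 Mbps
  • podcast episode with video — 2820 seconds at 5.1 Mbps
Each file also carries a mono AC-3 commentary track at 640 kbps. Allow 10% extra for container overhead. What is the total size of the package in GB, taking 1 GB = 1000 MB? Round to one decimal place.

5.2 GB

Audio: 640 kbps = 0.640 Mbps.
conference talk: 6.250 Mbps × 3240 s × 1.10 = 22275.0 Mb
animated explainer: 3.740 Mbps × 363 s × 1.10 = 1493.4 Mb
podcast episode with video: 5.740 Mbps × 2820 s × 1.10 = 17805.5 Mb
Total: 41573.9 Mb = 5196.7 MB.
= 5.197 GB.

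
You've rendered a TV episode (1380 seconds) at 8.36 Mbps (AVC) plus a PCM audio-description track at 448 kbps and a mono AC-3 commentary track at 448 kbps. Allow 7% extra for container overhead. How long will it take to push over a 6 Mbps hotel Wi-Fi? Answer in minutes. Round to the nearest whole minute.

Audio total: 448 + 448 = 896 kbps = 0.896 Mbps.
Total bitrate: 9.256 Mbps.
File: 9.256 Mbps × 1380 s = 12773.3 Mb.
With 7% container overhead: ×1.07. → 13667.4 Mb.
At 6 Mbps: 13667.4 / 6 = 2277.9 s ≈ 38 minutes.

38 minutes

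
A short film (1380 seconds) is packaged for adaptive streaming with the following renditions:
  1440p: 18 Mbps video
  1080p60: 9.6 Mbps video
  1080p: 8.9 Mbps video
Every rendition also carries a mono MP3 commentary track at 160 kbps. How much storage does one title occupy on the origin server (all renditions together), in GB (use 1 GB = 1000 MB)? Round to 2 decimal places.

6.38 GB

Audio: 160 kbps = 0.160 Mbps.
Sum of rendition bitrates: (18+0.160) + (9.6+0.160) + (8.9+0.160) = 36.980 Mbps.
× 1380 s = 51,032 Mb = 6,379 MB = 6.379 GB.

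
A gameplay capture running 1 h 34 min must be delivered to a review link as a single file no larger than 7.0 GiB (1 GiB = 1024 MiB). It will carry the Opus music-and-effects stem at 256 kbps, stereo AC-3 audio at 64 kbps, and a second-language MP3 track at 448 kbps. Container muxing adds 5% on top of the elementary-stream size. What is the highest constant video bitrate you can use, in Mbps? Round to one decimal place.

Budget: 7.0 GiB = 60129.5 Mb.
Stream payload after overhead: 60129.5 / 1.05 = 57266.2 Mb.
1 h 34 min = 94 min = 5640 s
Total bitrate budget: 57266.2 Mb / 5640 s = 10.154 Mbps.
Audio total: 256 + 64 + 448 = 768 kbps = 0.768 Mbps.
Video: 10.154 − 0.768 = 9.386 Mbps.

9.4 Mbps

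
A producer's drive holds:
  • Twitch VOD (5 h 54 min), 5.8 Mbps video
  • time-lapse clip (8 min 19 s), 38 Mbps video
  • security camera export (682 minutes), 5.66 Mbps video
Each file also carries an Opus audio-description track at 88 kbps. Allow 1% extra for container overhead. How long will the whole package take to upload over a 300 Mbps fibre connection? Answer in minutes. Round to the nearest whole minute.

Audio: 88 kbps = 0.088 Mbps.
Twitch VOD: 5.888 Mbps × 21240 s × 1.01 = 126311.7 Mb
time-lapse clip: 38.088 Mbps × 499 s × 1.01 = 19196.0 Mb
security camera export: 5.748 Mbps × 40920 s × 1.01 = 237560.2 Mb
Total: 383067.9 Mb = 47883.5 MB.
At 300 Mbps: 383067.9 / 300 = 1277 s ≈ 21.3 minutes.

21 minutes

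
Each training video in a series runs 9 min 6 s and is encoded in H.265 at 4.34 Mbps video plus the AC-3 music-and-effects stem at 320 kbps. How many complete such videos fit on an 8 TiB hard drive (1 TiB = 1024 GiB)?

9 min 6 s = 546 s
Audio: 320 kbps = 0.320 Mbps.
Total bitrate: 4.660 Mbps.
Per item: 4.660 Mbps × 546 s = 2,544 Mb = 318.0 MB.
Capacity: 8 TiB = 70,368,744 Mb; 27656.76 items → 27656 complete.

27656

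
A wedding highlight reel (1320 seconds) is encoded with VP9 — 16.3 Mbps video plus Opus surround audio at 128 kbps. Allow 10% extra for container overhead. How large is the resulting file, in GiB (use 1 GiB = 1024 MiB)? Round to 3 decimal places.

2.777 GiB

Audio: 128 kbps = 0.128 Mbps.
Total bitrate: 16.3 + 0.128 = 16.428 Mbps.
Stream data: 16.428 Mbps × 1320 s = 21685.0 Mb.
With 10% container overhead: ×1.10.
23,853 Mb = 2,981,682,000 bytes ÷ 1,073,741,824 = 2.777 GiB.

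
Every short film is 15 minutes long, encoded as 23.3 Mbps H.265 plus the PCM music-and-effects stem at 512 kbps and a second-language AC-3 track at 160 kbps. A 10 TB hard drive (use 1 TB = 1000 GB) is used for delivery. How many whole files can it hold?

15 min = 900 s
Audio total: 512 + 160 = 672 kbps = 0.672 Mbps.
Total bitrate: 23.972 Mbps.
Per item: 23.972 Mbps × 900 s = 21,575 Mb = 2,697 MB.
Capacity: 10 TB = 80,000,000 Mb; 3708.03 items → 3708 complete.

3708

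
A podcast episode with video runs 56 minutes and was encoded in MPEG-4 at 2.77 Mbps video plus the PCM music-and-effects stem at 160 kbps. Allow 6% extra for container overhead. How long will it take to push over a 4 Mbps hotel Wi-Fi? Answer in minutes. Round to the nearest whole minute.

43 minutes

56 min = 3360 s
Audio: 160 kbps = 0.160 Mbps.
Total bitrate: 2.930 Mbps.
File: 2.930 Mbps × 3360 s = 9844.8 Mb.
With 6% container overhead: ×1.06. → 10435.5 Mb.
At 4 Mbps: 10435.5 / 4 = 2608.9 s ≈ 43.5 minutes.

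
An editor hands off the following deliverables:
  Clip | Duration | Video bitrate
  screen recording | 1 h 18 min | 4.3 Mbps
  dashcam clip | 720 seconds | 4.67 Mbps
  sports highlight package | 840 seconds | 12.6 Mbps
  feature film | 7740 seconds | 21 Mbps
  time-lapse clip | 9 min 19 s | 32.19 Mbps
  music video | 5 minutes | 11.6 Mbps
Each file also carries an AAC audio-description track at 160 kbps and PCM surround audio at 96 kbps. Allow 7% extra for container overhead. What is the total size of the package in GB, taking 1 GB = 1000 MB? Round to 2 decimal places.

Audio total: 160 + 96 = 256 kbps = 0.256 Mbps.
screen recording: 4.556 Mbps × 4680 s × 1.07 = 22814.6 Mb
dashcam clip: 4.926 Mbps × 720 s × 1.07 = 3795.0 Mb
sports highlight package: 12.856 Mbps × 840 s × 1.07 = 11555.0 Mb
feature film: 21.256 Mbps × 7740 s × 1.07 = 176037.9 Mb
time-lapse clip: 32.446 Mbps × 559 s × 1.07 = 19406.9 Mb
music video: 11.856 Mbps × 300 s × 1.07 = 3805.8 Mb
Total: 237415.2 Mb = 29676.9 MB.
= 29.68 GB.

29.68 GB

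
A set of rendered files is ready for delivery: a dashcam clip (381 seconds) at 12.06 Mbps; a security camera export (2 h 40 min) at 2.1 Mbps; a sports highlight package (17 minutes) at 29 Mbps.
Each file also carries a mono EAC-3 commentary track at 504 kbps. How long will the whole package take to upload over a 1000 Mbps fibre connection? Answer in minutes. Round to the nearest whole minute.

1 minutes

Audio: 504 kbps = 0.504 Mbps.
dashcam clip: 12.564 Mbps × 381 s = 4786.9 Mb
security camera export: 2.604 Mbps × 9600 s = 24998.4 Mb
sports highlight package: 29.504 Mbps × 1020 s = 30094.1 Mb
Total: 59879.4 Mb = 7484.9 MB.
At 1000 Mbps: 59879.4 / 1000 = 60 s ≈ 0.998 minutes.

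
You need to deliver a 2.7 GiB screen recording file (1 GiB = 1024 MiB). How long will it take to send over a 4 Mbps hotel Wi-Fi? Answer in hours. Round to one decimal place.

1.6 hours

File: 2.7 GiB = 23192.8 Mb.
At 4 Mbps: 23192.8 / 4 = 5798.2 s ≈ 1.61 hours.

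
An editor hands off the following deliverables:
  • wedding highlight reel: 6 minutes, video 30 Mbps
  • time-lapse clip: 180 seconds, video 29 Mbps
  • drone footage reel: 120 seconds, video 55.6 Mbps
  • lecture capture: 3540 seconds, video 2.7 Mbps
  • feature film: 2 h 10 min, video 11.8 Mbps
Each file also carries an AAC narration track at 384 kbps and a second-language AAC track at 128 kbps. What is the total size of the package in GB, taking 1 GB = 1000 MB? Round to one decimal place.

Audio total: 384 + 128 = 512 kbps = 0.512 Mbps.
wedding highlight reel: 30.512 Mbps × 360 s = 10984.3 Mb
time-lapse clip: 29.512 Mbps × 180 s = 5312.2 Mb
drone footage reel: 56.112 Mbps × 120 s = 6733.4 Mb
lecture capture: 3.212 Mbps × 3540 s = 11370.5 Mb
feature film: 12.312 Mbps × 7800 s = 96033.6 Mb
Total: 130434.0 Mb = 16304.2 MB.
= 16.30 GB.

16.3 GB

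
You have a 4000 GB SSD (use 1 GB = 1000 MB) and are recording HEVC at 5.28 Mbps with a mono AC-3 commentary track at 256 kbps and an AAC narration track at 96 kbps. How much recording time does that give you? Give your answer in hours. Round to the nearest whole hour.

Audio total: 256 + 96 = 352 kbps = 0.352 Mbps.
Total bitrate: 5.28 + 0.352 = 5.632 Mbps.
Capacity: 4000 GB = 32,000,000 Mb.
Recording time: 32,000,000 / 5.632 = 5,681,818 s ≈ 1,578 hours.

1578 hours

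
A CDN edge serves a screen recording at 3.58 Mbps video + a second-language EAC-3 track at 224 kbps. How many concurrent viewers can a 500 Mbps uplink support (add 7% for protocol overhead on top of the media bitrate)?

122

Audio: 224 kbps = 0.224 Mbps.
Per-viewer media rate: 3.804 Mbps.
On the wire with 7% overhead: 4.070 Mbps.
500 Mbps = 500.0 Mbps; 500.0 / 4.070 = 122.84 → 122 viewers.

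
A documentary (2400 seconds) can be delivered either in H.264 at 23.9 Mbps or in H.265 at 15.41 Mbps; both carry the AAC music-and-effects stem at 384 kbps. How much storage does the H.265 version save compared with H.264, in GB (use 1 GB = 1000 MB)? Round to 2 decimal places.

2.55 GB

Audio: 384 kbps = 0.384 Mbps.
H.264: 24.284 Mbps × 2400 s = 58281.6 Mb = 7.285 GB.
H.265: 15.794 Mbps × 2400 s = 37905.6 Mb = 4.738 GB.
Saving: 7.285 − 4.738 = 2.547 GB.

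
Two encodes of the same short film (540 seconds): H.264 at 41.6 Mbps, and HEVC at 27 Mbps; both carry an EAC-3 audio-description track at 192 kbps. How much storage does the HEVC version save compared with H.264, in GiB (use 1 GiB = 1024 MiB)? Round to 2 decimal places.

0.92 GiB

Audio: 192 kbps = 0.192 Mbps.
H.264: 41.792 Mbps × 540 s = 22567.7 Mb = 2.627 GiB.
HEVC: 27.192 Mbps × 540 s = 14683.7 Mb = 1.709 GiB.
Saving: 2.627 − 1.709 = 0.918 GiB.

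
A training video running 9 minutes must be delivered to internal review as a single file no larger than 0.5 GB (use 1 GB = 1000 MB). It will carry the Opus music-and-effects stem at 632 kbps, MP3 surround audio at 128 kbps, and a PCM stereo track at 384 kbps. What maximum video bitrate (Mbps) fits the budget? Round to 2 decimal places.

6.26 Mbps

Budget: 0.5 GB = 4000.0 Mb.
9 min = 540 s
Total bitrate budget: 4000.0 Mb / 540 s = 7.407 Mbps.
Audio total: 632 + 128 + 384 = 1144 kbps = 1.144 Mbps.
Video: 7.407 − 1.144 = 6.263 Mbps.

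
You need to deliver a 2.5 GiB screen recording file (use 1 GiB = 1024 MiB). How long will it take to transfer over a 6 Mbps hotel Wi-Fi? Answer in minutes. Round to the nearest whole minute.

File: 2.5 GiB = 21474.8 Mb.
At 6 Mbps: 21474.8 / 6 = 3579.1 s ≈ 59.7 minutes.

60 minutes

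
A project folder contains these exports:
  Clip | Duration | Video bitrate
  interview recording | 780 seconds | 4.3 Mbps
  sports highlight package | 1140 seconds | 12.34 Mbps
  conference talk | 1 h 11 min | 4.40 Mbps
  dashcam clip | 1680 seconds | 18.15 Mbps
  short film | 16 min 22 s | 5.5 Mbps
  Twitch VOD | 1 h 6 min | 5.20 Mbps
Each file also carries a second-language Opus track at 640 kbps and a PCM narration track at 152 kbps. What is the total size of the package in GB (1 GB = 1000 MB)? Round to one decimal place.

Audio total: 640 + 152 = 792 kbps = 0.792 Mbps.
interview recording: 5.092 Mbps × 780 s = 3971.8 Mb
sports highlight package: 13.132 Mbps × 1140 s = 14970.5 Mb
conference talk: 5.192 Mbps × 4260 s = 22117.9 Mb
dashcam clip: 18.942 Mbps × 1680 s = 31822.6 Mb
short film: 6.292 Mbps × 982 s = 6178.7 Mb
Twitch VOD: 5.992 Mbps × 3960 s = 23728.3 Mb
Total: 102789.8 Mb = 12848.7 MB.
= 12.85 GB.

12.8 GB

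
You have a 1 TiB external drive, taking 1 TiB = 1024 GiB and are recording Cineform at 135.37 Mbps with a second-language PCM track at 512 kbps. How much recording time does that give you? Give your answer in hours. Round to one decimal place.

Audio: 512 kbps = 0.512 Mbps.
Total bitrate: 135.37 + 0.512 = 135.882 Mbps.
Capacity: 1 TiB = 8,796,093 Mb.
Recording time: 8,796,093 / 135.882 = 64,733 s ≈ 18.0 hours.

18.0 hours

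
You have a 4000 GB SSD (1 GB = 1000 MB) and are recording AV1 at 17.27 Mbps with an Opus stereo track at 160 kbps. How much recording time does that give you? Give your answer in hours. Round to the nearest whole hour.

Audio: 160 kbps = 0.160 Mbps.
Total bitrate: 17.27 + 0.160 = 17.430 Mbps.
Capacity: 4000 GB = 32,000,000 Mb.
Recording time: 32,000,000 / 17.430 = 1,835,915 s ≈ 510 hours.

510 hours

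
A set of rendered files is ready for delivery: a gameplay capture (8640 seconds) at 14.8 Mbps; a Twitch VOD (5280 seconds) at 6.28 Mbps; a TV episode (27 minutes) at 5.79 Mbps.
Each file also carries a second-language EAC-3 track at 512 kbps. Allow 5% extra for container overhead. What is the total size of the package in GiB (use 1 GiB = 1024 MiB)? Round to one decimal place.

21.8 GiB

Audio: 512 kbps = 0.512 Mbps.
gameplay capture: 15.312 Mbps × 8640 s × 1.05 = 138910.5 Mb
Twitch VOD: 6.792 Mbps × 5280 s × 1.05 = 37654.8 Mb
TV episode: 6.302 Mbps × 1620 s × 1.05 = 10719.7 Mb
Total: 187285.0 Mb = 23410.6 MB.
= 21.80 GiB.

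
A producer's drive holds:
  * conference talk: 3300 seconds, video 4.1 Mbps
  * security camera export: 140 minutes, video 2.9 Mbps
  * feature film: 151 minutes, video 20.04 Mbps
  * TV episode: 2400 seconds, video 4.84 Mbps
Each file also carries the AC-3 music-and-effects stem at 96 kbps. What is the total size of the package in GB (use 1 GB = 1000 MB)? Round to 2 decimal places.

29.16 GB

Audio: 96 kbps = 0.096 Mbps.
conference talk: 4.196 Mbps × 3300 s = 13846.8 Mb
security camera export: 2.996 Mbps × 8400 s = 25166.4 Mb
feature film: 20.136 Mbps × 9060 s = 182432.2 Mb
TV episode: 4.936 Mbps × 2400 s = 11846.4 Mb
Total: 233291.8 Mb = 29161.5 MB.
= 29.16 GB.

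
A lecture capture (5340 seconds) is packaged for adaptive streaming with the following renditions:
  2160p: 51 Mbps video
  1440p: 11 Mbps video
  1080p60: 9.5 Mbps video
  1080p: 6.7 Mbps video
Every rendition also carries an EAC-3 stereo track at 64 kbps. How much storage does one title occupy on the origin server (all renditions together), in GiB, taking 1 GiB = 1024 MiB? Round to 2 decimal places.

Audio: 64 kbps = 0.064 Mbps.
Sum of rendition bitrates: (51+0.064) + (11+0.064) + (9.5+0.064) + (6.7+0.064) = 78.456 Mbps.
× 5340 s = 418,955 Mb = 52,369 MB = 48.77 GiB.

48.77 GiB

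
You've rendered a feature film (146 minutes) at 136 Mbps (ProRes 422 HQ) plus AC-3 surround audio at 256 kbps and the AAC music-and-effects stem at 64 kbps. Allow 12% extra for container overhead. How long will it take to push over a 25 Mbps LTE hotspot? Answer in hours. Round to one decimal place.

146 min = 8760 s
Audio total: 256 + 64 = 320 kbps = 0.320 Mbps.
Total bitrate: 136.320 Mbps.
File: 136.320 Mbps × 8760 s = 1194163.2 Mb.
With 12% container overhead: ×1.12. → 1337462.8 Mb.
At 25 Mbps: 1337462.8 / 25 = 53498.5 s ≈ 14.9 hours.

14.9 hours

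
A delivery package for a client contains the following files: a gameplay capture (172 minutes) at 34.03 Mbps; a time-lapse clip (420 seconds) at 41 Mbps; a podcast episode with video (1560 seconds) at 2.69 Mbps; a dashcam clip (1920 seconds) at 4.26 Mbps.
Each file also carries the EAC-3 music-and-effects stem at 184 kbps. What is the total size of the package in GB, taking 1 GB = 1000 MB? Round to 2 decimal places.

Audio: 184 kbps = 0.184 Mbps.
gameplay capture: 34.214 Mbps × 10320 s = 353088.5 Mb
time-lapse clip: 41.184 Mbps × 420 s = 17297.3 Mb
podcast episode with video: 2.874 Mbps × 1560 s = 4483.4 Mb
dashcam clip: 4.444 Mbps × 1920 s = 8532.5 Mb
Total: 383401.7 Mb = 47925.2 MB.
= 47.93 GB.

47.93 GB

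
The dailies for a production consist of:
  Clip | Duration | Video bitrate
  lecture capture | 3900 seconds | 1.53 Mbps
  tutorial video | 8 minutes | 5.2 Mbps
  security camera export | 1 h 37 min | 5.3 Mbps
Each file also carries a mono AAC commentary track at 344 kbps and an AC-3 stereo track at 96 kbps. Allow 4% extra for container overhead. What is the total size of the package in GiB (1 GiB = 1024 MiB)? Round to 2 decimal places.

Audio total: 344 + 96 = 440 kbps = 0.440 Mbps.
lecture capture: 1.970 Mbps × 3900 s × 1.04 = 7990.3 Mb
tutorial video: 5.640 Mbps × 480 s × 1.04 = 2815.5 Mb
security camera export: 5.740 Mbps × 5820 s × 1.04 = 34743.1 Mb
Total: 45548.9 Mb = 5693.6 MB.
= 5.303 GiB.

5.30 GiB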